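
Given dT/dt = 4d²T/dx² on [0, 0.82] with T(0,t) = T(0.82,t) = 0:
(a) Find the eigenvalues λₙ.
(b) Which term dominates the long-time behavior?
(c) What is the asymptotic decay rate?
Eigenvalues: λₙ = 4n²π²/0.82².
First three modes:
  n=1: λ₁ = 4π²/0.82² ≈ 58.713
  n=2: λ₂ = 16π²/0.82² ≈ 234.851 (4× faster decay)
  n=3: λ₃ = 36π²/0.82² ≈ 528.414 (9× faster decay)
As t → ∞, higher modes decay exponentially faster. The n=1 mode dominates: T ~ c₁ sin(πx/0.82) e^{-λ₁t}.
Decay rate: λ₁ = 4π²/0.82² ≈ 58.713.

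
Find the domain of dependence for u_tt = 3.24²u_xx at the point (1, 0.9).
Domain of dependence: [-1.916, 3.916]. Signals travel at speed 3.24, so data within |x - 1| ≤ 3.24·0.9 = 2.916 can reach the point.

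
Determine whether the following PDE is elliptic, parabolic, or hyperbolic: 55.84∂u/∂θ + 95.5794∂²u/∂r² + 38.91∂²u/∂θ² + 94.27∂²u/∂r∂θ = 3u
Rewriting in standard form: 95.5794∂²u/∂r² + 94.27∂²u/∂r∂θ + 38.91∂²u/∂θ² + 55.84∂u/∂θ - 3u = 0. Coefficients: A = 95.5794, B = 94.27, C = 38.91. B² - 4AC = -5989.144916, which is negative, so the equation is elliptic.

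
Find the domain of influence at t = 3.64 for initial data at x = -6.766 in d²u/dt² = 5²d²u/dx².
Domain of influence: [-24.966, 11.434]. Data at x = -6.766 spreads outward at speed 5.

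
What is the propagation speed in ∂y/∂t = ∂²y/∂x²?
Infinite. The heat equation is parabolic, not hyperbolic, so disturbances propagate instantly.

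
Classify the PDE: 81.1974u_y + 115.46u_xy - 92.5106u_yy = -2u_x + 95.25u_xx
Rewriting in standard form: -95.25u_xx + 115.46u_xy - 92.5106u_yy + 2u_x + 81.1974u_y = 0. A = -95.25, B = 115.46, C = -92.5106. Discriminant B² - 4AC = -21915.527. Since -21915.527 < 0, elliptic.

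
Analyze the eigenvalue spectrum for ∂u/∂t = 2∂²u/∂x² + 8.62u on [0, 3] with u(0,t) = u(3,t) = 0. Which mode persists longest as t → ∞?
Eigenvalues: λₙ = 2n²π²/3² - 8.62.
First three modes:
  n=1: λ₁ = 2π²/3² - 8.62 ≈ -6.427
  n=2: λ₂ = 8π²/3² - 8.62 ≈ 0.153
  n=3: λ₃ = 18π²/3² - 8.62 ≈ 11.119
Since 2π²/3² ≈ 2.193 < 8.62, λ₁ < 0.
The n=1 mode grows fastest (−λₙ is largest for n=1) → dominates.
Asymptotic: u ~ c₁ sin(πx/3) e^{6.427t} (exponential growth at rate −λ₁ ≈ 6.427).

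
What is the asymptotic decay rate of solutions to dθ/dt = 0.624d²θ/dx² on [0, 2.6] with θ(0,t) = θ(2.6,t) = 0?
Eigenvalues: λₙ = 0.624n²π²/2.6².
First three modes:
  n=1: λ₁ = 0.624π²/2.6² ≈ 0.911
  n=2: λ₂ = 2.496π²/2.6² ≈ 3.644 (4× faster decay)
  n=3: λ₃ = 5.616π²/2.6² ≈ 8.199 (9× faster decay)
As t → ∞, higher modes decay exponentially faster. The n=1 mode dominates: θ ~ c₁ sin(πx/2.6) e^{-λ₁t}.
Decay rate: λ₁ = 0.624π²/2.6² ≈ 0.911.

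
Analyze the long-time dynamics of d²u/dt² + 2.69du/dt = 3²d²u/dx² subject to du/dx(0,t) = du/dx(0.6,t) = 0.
Long-time behavior: u → constant (steady state). Damping (γ=2.69) dissipates the nonconstant modes; with Neumann BCs the spatial average obeys M''+γM'=0 and tends to a finite limit.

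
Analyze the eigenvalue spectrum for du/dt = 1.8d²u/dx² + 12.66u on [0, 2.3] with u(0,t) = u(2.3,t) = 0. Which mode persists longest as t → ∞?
Eigenvalues: λₙ = 1.8n²π²/2.3² - 12.66.
First three modes:
  n=1: λ₁ = 1.8π²/2.3² - 12.66 ≈ -9.302
  n=2: λ₂ = 7.2π²/2.3² - 12.66 ≈ 0.773
  n=3: λ₃ = 16.2π²/2.3² - 12.66 ≈ 17.564
Since 1.8π²/2.3² ≈ 3.358 < 12.66, λ₁ < 0.
The n=1 mode grows fastest (−λₙ is largest for n=1) → dominates.
Asymptotic: u ~ c₁ sin(πx/2.3) e^{9.302t} (exponential growth at rate −λ₁ ≈ 9.302).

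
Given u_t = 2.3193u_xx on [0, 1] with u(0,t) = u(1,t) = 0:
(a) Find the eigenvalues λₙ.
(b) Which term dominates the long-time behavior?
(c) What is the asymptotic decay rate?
Eigenvalues: λₙ = 2.3193n²π².
First three modes:
  n=1: λ₁ = 2.3193π² ≈ 22.891
  n=2: λ₂ = 9.2772π² ≈ 91.562 (4× faster decay)
  n=3: λ₃ = 20.8737π² ≈ 206.015 (9× faster decay)
As t → ∞, higher modes decay exponentially faster. The n=1 mode dominates: u ~ c₁ sin(πx) e^{-λ₁t}.
Decay rate: λ₁ = 2.3193π² ≈ 22.891.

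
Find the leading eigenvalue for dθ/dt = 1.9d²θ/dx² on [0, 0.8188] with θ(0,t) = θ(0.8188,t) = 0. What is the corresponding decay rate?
Eigenvalues: λₙ = 1.9n²π²/0.8188².
First three modes:
  n=1: λ₁ = 1.9π²/0.8188² ≈ 27.97
  n=2: λ₂ = 7.6π²/0.8188² ≈ 111.881 (4× faster decay)
  n=3: λ₃ = 17.1π²/0.8188² ≈ 251.733 (9× faster decay)
As t → ∞, higher modes decay exponentially faster. The n=1 mode dominates: θ ~ c₁ sin(πx/0.8188) e^{-λ₁t}.
Decay rate: λ₁ = 1.9π²/0.8188² ≈ 27.97.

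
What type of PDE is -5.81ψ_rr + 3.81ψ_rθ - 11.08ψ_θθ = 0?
With A = -5.81, B = 3.81, C = -11.08, the discriminant is -242.9831. This is an elliptic PDE.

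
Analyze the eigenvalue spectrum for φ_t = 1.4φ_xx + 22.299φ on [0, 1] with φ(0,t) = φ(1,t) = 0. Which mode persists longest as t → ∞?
Eigenvalues: λₙ = 1.4n²π²/1² - 22.299.
First three modes:
  n=1: λ₁ = 1.4π² - 22.299 ≈ -8.482
  n=2: λ₂ = 5.6π² - 22.299 ≈ 32.971
  n=3: λ₃ = 12.6π² - 22.299 ≈ 102.058
Since 1.4π² ≈ 13.817 < 22.299, λ₁ < 0.
The n=1 mode grows fastest (−λₙ is largest for n=1) → dominates.
Asymptotic: φ ~ c₁ sin(πx/1) e^{8.482t} (exponential growth at rate −λ₁ ≈ 8.482).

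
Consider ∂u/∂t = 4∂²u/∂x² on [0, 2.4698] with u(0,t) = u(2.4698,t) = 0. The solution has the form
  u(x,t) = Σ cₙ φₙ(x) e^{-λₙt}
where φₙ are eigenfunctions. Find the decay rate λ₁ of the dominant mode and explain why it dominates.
Eigenvalues: λₙ = 4n²π²/2.4698².
First three modes:
  n=1: λ₁ = 4π²/2.4698² ≈ 6.472
  n=2: λ₂ = 16π²/2.4698² ≈ 25.888 (4× faster decay)
  n=3: λ₃ = 36π²/2.4698² ≈ 58.248 (9× faster decay)
As t → ∞, higher modes decay exponentially faster. The n=1 mode dominates: u ~ c₁ sin(πx/2.4698) e^{-λ₁t}.
Decay rate: λ₁ = 4π²/2.4698² ≈ 6.472.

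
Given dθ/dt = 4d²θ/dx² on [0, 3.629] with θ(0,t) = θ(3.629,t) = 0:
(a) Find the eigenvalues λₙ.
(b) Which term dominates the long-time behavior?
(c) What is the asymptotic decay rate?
Eigenvalues: λₙ = 4n²π²/3.629².
First three modes:
  n=1: λ₁ = 4π²/3.629² ≈ 2.998
  n=2: λ₂ = 16π²/3.629² ≈ 11.991 (4× faster decay)
  n=3: λ₃ = 36π²/3.629² ≈ 26.979 (9× faster decay)
As t → ∞, higher modes decay exponentially faster. The n=1 mode dominates: θ ~ c₁ sin(πx/3.629) e^{-λ₁t}.
Decay rate: λ₁ = 4π²/3.629² ≈ 2.998.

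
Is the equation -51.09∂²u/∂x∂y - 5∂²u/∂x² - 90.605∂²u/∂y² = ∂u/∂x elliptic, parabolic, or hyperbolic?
Rewriting in standard form: -5∂²u/∂x² - 51.09∂²u/∂x∂y - 90.605∂²u/∂y² - ∂u/∂x = 0. Computing B² - 4AC with A = -5, B = -51.09, C = -90.605: discriminant = 798.0881 (positive). Answer: hyperbolic.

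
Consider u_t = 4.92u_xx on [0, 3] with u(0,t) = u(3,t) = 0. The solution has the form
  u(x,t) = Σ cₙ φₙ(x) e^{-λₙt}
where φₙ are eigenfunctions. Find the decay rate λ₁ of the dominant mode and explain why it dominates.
Eigenvalues: λₙ = 4.92n²π²/3².
First three modes:
  n=1: λ₁ = 4.92π²/3² ≈ 5.395
  n=2: λ₂ = 19.68π²/3² ≈ 21.582 (4× faster decay)
  n=3: λ₃ = 44.28π²/3² ≈ 48.558 (9× faster decay)
As t → ∞, higher modes decay exponentially faster. The n=1 mode dominates: u ~ c₁ sin(πx/3) e^{-λ₁t}.
Decay rate: λ₁ = 4.92π²/3² ≈ 5.395.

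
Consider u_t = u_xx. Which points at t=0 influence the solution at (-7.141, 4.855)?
The entire real line. The heat equation has infinite propagation speed: any initial disturbance instantly affects all points (though exponentially small far away).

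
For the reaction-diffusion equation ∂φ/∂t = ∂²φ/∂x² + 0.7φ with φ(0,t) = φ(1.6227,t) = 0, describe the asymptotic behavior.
φ → 0. Diffusion dominates reaction (r=0.7 < κπ²/L²≈3.75); solution decays.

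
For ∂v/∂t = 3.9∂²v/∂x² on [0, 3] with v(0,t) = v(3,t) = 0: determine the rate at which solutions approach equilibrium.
Eigenvalues: λₙ = 3.9n²π²/3².
First three modes:
  n=1: λ₁ = 3.9π²/3² ≈ 4.277
  n=2: λ₂ = 15.6π²/3² ≈ 17.107 (4× faster decay)
  n=3: λ₃ = 35.1π²/3² ≈ 38.491 (9× faster decay)
As t → ∞, higher modes decay exponentially faster. The n=1 mode dominates: v ~ c₁ sin(πx/3) e^{-λ₁t}.
Decay rate: λ₁ = 3.9π²/3² ≈ 4.277.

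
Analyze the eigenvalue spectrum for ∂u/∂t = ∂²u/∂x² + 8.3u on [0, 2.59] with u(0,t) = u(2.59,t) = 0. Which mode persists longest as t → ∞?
Eigenvalues: λₙ = n²π²/2.59² - 8.3.
First three modes:
  n=1: λ₁ = π²/2.59² - 8.3 ≈ -6.829
  n=2: λ₂ = 4π²/2.59² - 8.3 ≈ -2.415
  n=3: λ₃ = 9π²/2.59² - 8.3 ≈ 4.942
Since π²/2.59² ≈ 1.471 < 8.3, λ₁ < 0.
The n=1 mode grows fastest (−λₙ is largest for n=1) → dominates.
Asymptotic: u ~ c₁ sin(πx/2.59) e^{6.829t} (exponential growth at rate −λ₁ ≈ 6.829).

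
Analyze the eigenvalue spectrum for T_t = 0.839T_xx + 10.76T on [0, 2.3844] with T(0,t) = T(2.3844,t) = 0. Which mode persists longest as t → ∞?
Eigenvalues: λₙ = 0.839n²π²/2.3844² - 10.76.
First three modes:
  n=1: λ₁ = 0.839π²/2.3844² - 10.76 ≈ -9.304
  n=2: λ₂ = 3.356π²/2.3844² - 10.76 ≈ -4.934
  n=3: λ₃ = 7.551π²/2.3844² - 10.76 ≈ 2.348
Since 0.839π²/2.3844² ≈ 1.456 < 10.76, λ₁ < 0.
The n=1 mode grows fastest (−λₙ is largest for n=1) → dominates.
Asymptotic: T ~ c₁ sin(πx/2.3844) e^{9.304t} (exponential growth at rate −λ₁ ≈ 9.304).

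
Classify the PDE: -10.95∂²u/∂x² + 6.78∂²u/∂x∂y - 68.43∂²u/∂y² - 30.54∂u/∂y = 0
A = -10.95, B = 6.78, C = -68.43. Discriminant B² - 4AC = -2951.2656. Since -2951.2656 < 0, elliptic.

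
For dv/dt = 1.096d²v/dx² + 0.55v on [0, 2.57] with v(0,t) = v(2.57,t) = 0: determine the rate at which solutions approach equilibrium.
Eigenvalues: λₙ = 1.096n²π²/2.57² - 0.55.
First three modes:
  n=1: λ₁ = 1.096π²/2.57² - 0.55 ≈ 1.088
  n=2: λ₂ = 4.384π²/2.57² - 0.55 ≈ 6.001
  n=3: λ₃ = 9.864π²/2.57² - 0.55 ≈ 14.19
Since 1.096π²/2.57² ≈ 1.638 > 0.55, all λₙ > 0.
The n=1 mode decays slowest → dominates as t → ∞.
Asymptotic: v ~ c₁ sin(πx/2.57) e^{-λ₁t} with decay rate λ₁ ≈ 1.088.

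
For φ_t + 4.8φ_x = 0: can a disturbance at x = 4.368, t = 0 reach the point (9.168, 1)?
Yes. The characteristic through (9.168, 1) passes through x = 4.368.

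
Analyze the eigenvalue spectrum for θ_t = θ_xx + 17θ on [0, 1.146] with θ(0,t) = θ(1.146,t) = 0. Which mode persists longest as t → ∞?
Eigenvalues: λₙ = n²π²/1.146² - 17.
First three modes:
  n=1: λ₁ = π²/1.146² - 17 ≈ -9.485
  n=2: λ₂ = 4π²/1.146² - 17 ≈ 13.06
  n=3: λ₃ = 9π²/1.146² - 17 ≈ 50.635
Since π²/1.146² ≈ 7.515 < 17, λ₁ < 0.
The n=1 mode grows fastest (−λₙ is largest for n=1) → dominates.
Asymptotic: θ ~ c₁ sin(πx/1.146) e^{9.485t} (exponential growth at rate −λ₁ ≈ 9.485).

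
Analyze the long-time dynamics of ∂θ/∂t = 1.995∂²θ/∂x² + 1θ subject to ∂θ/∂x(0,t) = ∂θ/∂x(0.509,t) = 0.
Long-time behavior: θ grows unboundedly. With Neumann BCs the constant mode has diffusion eigenvalue 0, so any r > 0 makes it grow like e^(1t); solution grows exponentially.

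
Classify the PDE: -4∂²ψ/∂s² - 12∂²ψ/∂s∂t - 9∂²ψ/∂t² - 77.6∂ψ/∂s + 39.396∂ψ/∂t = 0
A = -4, B = -12, C = -9. Discriminant B² - 4AC = 0. Since 0 = 0, parabolic.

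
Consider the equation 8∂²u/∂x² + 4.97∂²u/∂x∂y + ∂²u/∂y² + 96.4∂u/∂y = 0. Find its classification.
Elliptic. (A = 8, B = 4.97, C = 1 gives B² - 4AC = -7.2991.)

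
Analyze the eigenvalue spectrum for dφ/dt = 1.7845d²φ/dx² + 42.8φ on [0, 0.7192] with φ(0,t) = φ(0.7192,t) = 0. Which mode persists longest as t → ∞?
Eigenvalues: λₙ = 1.7845n²π²/0.7192² - 42.8.
First three modes:
  n=1: λ₁ = 1.7845π²/0.7192² - 42.8 ≈ -8.75
  n=2: λ₂ = 7.138π²/0.7192² - 42.8 ≈ 93.4
  n=3: λ₃ = 16.0605π²/0.7192² - 42.8 ≈ 263.65
Since 1.7845π²/0.7192² ≈ 34.05 < 42.8, λ₁ < 0.
The n=1 mode grows fastest (−λₙ is largest for n=1) → dominates.
Asymptotic: φ ~ c₁ sin(πx/0.7192) e^{8.75t} (exponential growth at rate −λ₁ ≈ 8.75).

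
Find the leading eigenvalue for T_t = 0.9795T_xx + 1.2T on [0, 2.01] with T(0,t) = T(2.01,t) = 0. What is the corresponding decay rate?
Eigenvalues: λₙ = 0.9795n²π²/2.01² - 1.2.
First three modes:
  n=1: λ₁ = 0.9795π²/2.01² - 1.2 ≈ 1.193
  n=2: λ₂ = 3.918π²/2.01² - 1.2 ≈ 8.371
  n=3: λ₃ = 8.8155π²/2.01² - 1.2 ≈ 20.335
Since 0.9795π²/2.01² ≈ 2.393 > 1.2, all λₙ > 0.
The n=1 mode decays slowest → dominates as t → ∞.
Asymptotic: T ~ c₁ sin(πx/2.01) e^{-λ₁t} with decay rate λ₁ ≈ 1.193.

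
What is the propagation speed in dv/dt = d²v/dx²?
Infinite. The heat equation is parabolic, not hyperbolic, so disturbances propagate instantly.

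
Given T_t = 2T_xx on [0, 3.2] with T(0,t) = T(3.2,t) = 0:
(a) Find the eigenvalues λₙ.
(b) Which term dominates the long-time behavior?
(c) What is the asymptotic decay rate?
Eigenvalues: λₙ = 2n²π²/3.2².
First three modes:
  n=1: λ₁ = 2π²/3.2² ≈ 1.928
  n=2: λ₂ = 8π²/3.2² ≈ 7.711 (4× faster decay)
  n=3: λ₃ = 18π²/3.2² ≈ 17.349 (9× faster decay)
As t → ∞, higher modes decay exponentially faster. The n=1 mode dominates: T ~ c₁ sin(πx/3.2) e^{-λ₁t}.
Decay rate: λ₁ = 2π²/3.2² ≈ 1.928.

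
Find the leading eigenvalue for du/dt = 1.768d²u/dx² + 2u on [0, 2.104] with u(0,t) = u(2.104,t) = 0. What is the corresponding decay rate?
Eigenvalues: λₙ = 1.768n²π²/2.104² - 2.
First three modes:
  n=1: λ₁ = 1.768π²/2.104² - 2 ≈ 1.942
  n=2: λ₂ = 7.072π²/2.104² - 2 ≈ 13.767
  n=3: λ₃ = 15.912π²/2.104² - 2 ≈ 33.476
Since 1.768π²/2.104² ≈ 3.942 > 2, all λₙ > 0.
The n=1 mode decays slowest → dominates as t → ∞.
Asymptotic: u ~ c₁ sin(πx/2.104) e^{-λ₁t} with decay rate λ₁ ≈ 1.942.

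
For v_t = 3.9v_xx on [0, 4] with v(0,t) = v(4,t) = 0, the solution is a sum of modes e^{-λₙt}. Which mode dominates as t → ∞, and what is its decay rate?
Eigenvalues: λₙ = 3.9n²π²/4².
First three modes:
  n=1: λ₁ = 3.9π²/4² ≈ 2.406
  n=2: λ₂ = 15.6π²/4² ≈ 9.623 (4× faster decay)
  n=3: λ₃ = 35.1π²/4² ≈ 21.651 (9× faster decay)
As t → ∞, higher modes decay exponentially faster. The n=1 mode dominates: v ~ c₁ sin(πx/4) e^{-λ₁t}.
Decay rate: λ₁ = 3.9π²/4² ≈ 2.406.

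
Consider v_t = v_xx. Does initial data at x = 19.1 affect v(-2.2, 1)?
Yes, for any finite x. The heat equation has infinite propagation speed, so all initial data affects all points at any t > 0.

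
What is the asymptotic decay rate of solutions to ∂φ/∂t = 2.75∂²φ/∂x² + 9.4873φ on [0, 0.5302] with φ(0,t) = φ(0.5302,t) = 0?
Eigenvalues: λₙ = 2.75n²π²/0.5302² - 9.4873.
First three modes:
  n=1: λ₁ = 2.75π²/0.5302² - 9.4873 ≈ 87.063
  n=2: λ₂ = 11π²/0.5302² - 9.4873 ≈ 376.713
  n=3: λ₃ = 24.75π²/0.5302² - 9.4873 ≈ 859.464
Since 2.75π²/0.5302² ≈ 96.55 > 9.4873, all λₙ > 0.
The n=1 mode decays slowest → dominates as t → ∞.
Asymptotic: φ ~ c₁ sin(πx/0.5302) e^{-λ₁t} with decay rate λ₁ ≈ 87.063.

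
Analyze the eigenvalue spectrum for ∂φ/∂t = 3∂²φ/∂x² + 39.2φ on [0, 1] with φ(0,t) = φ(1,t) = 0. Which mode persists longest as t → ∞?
Eigenvalues: λₙ = 3n²π²/1² - 39.2.
First three modes:
  n=1: λ₁ = 3π² - 39.2 ≈ -9.591
  n=2: λ₂ = 12π² - 39.2 ≈ 79.235
  n=3: λ₃ = 27π² - 39.2 ≈ 227.279
Since 3π² ≈ 29.609 < 39.2, λ₁ < 0.
The n=1 mode grows fastest (−λₙ is largest for n=1) → dominates.
Asymptotic: φ ~ c₁ sin(πx/1) e^{9.591t} (exponential growth at rate −λ₁ ≈ 9.591).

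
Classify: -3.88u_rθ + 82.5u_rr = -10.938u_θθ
Rewriting in standard form: 82.5u_rr - 3.88u_rθ + 10.938u_θθ = 0. Elliptic (discriminant = -3594.4856).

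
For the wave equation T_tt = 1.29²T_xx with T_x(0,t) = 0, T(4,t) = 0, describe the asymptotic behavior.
T oscillates (no decay). Energy is conserved; the solution oscillates indefinitely as standing waves.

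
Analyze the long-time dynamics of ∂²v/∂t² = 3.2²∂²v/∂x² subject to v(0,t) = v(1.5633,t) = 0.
Long-time behavior: v oscillates (no decay). Energy is conserved; the solution oscillates indefinitely as standing waves.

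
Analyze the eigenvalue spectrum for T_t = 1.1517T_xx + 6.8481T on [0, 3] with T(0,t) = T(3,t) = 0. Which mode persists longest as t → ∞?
Eigenvalues: λₙ = 1.1517n²π²/3² - 6.8481.
First three modes:
  n=1: λ₁ = 1.1517π²/3² - 6.8481 ≈ -5.585
  n=2: λ₂ = 4.6068π²/3² - 6.8481 ≈ -1.796
  n=3: λ₃ = 10.3653π²/3² - 6.8481 ≈ 4.519
Since 1.1517π²/3² ≈ 1.263 < 6.8481, λ₁ < 0.
The n=1 mode grows fastest (−λₙ is largest for n=1) → dominates.
Asymptotic: T ~ c₁ sin(πx/3) e^{5.585t} (exponential growth at rate −λ₁ ≈ 5.585).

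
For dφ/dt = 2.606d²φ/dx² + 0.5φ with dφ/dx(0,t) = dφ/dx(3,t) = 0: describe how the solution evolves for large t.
φ grows unboundedly. With Neumann BCs the constant mode has diffusion eigenvalue 0, so any r > 0 makes it grow like e^(0.5t); solution grows exponentially.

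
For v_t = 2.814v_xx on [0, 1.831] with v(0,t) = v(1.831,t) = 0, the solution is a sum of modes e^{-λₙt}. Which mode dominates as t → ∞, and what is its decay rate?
Eigenvalues: λₙ = 2.814n²π²/1.831².
First three modes:
  n=1: λ₁ = 2.814π²/1.831² ≈ 8.284
  n=2: λ₂ = 11.256π²/1.831² ≈ 33.137 (4× faster decay)
  n=3: λ₃ = 25.326π²/1.831² ≈ 74.557 (9× faster decay)
As t → ∞, higher modes decay exponentially faster. The n=1 mode dominates: v ~ c₁ sin(πx/1.831) e^{-λ₁t}.
Decay rate: λ₁ = 2.814π²/1.831² ≈ 8.284.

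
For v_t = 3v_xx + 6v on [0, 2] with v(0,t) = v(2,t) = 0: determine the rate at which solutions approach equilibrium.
Eigenvalues: λₙ = 3n²π²/2² - 6.
First three modes:
  n=1: λ₁ = 3π²/2² - 6 ≈ 1.402
  n=2: λ₂ = 12π²/2² - 6 ≈ 23.609
  n=3: λ₃ = 27π²/2² - 6 ≈ 60.62
Since 3π²/2² ≈ 7.402 > 6, all λₙ > 0.
The n=1 mode decays slowest → dominates as t → ∞.
Asymptotic: v ~ c₁ sin(πx/2) e^{-λ₁t} with decay rate λ₁ ≈ 1.402.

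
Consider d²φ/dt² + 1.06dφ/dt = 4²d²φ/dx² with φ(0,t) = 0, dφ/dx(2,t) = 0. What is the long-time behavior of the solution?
As t → ∞, φ → 0. Damping (γ=1.06) dissipates energy; oscillations decay exponentially.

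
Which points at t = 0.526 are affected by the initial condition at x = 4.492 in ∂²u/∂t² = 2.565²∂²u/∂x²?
Domain of influence: [3.14281, 5.84119]. Data at x = 4.492 spreads outward at speed 2.565.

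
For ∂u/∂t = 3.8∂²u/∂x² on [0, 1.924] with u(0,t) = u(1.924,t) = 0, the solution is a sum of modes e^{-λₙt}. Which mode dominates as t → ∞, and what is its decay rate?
Eigenvalues: λₙ = 3.8n²π²/1.924².
First three modes:
  n=1: λ₁ = 3.8π²/1.924² ≈ 10.131
  n=2: λ₂ = 15.2π²/1.924² ≈ 40.526 (4× faster decay)
  n=3: λ₃ = 34.2π²/1.924² ≈ 91.183 (9× faster decay)
As t → ∞, higher modes decay exponentially faster. The n=1 mode dominates: u ~ c₁ sin(πx/1.924) e^{-λ₁t}.
Decay rate: λ₁ = 3.8π²/1.924² ≈ 10.131.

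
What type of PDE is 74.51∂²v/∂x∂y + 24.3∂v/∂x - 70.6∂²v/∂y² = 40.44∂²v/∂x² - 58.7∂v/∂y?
Rewriting in standard form: -40.44∂²v/∂x² + 74.51∂²v/∂x∂y - 70.6∂²v/∂y² + 24.3∂v/∂x + 58.7∂v/∂y = 0. With A = -40.44, B = 74.51, C = -70.6, the discriminant is -5868.5159. This is an elliptic PDE.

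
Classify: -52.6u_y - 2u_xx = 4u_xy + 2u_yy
Rewriting in standard form: -2u_xx - 4u_xy - 2u_yy - 52.6u_y = 0. Parabolic (discriminant = 0).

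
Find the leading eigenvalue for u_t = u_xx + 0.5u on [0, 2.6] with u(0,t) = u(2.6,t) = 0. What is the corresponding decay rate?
Eigenvalues: λₙ = n²π²/2.6² - 0.5.
First three modes:
  n=1: λ₁ = π²/2.6² - 0.5 ≈ 0.96
  n=2: λ₂ = 4π²/2.6² - 0.5 ≈ 5.34
  n=3: λ₃ = 9π²/2.6² - 0.5 ≈ 12.64
Since π²/2.6² ≈ 1.46 > 0.5, all λₙ > 0.
The n=1 mode decays slowest → dominates as t → ∞.
Asymptotic: u ~ c₁ sin(πx/2.6) e^{-λ₁t} with decay rate λ₁ ≈ 0.96.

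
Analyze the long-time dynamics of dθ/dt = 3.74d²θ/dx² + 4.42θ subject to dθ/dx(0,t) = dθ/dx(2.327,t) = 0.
Long-time behavior: θ grows unboundedly. With Neumann BCs the constant mode has diffusion eigenvalue 0, so any r > 0 makes it grow like e^(4.42t); solution grows exponentially.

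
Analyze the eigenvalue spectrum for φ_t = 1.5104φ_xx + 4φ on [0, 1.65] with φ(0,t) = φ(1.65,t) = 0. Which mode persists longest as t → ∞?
Eigenvalues: λₙ = 1.5104n²π²/1.65² - 4.
First three modes:
  n=1: λ₁ = 1.5104π²/1.65² - 4 ≈ 1.476
  n=2: λ₂ = 6.0416π²/1.65² - 4 ≈ 17.902
  n=3: λ₃ = 13.5936π²/1.65² - 4 ≈ 45.28
Since 1.5104π²/1.65² ≈ 5.476 > 4, all λₙ > 0.
The n=1 mode decays slowest → dominates as t → ∞.
Asymptotic: φ ~ c₁ sin(πx/1.65) e^{-λ₁t} with decay rate λ₁ ≈ 1.476.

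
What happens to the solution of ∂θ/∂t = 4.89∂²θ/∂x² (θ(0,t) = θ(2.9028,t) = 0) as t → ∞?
θ → 0. Heat diffuses out through both boundaries.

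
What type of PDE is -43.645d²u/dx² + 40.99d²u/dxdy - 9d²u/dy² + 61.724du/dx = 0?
With A = -43.645, B = 40.99, C = -9, the discriminant is 108.9601. This is a hyperbolic PDE.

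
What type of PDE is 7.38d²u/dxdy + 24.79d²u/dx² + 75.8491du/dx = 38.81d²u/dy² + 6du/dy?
Rewriting in standard form: 24.79d²u/dx² + 7.38d²u/dxdy - 38.81d²u/dy² + 75.8491du/dx - 6du/dy = 0. With A = 24.79, B = 7.38, C = -38.81, the discriminant is 3902.864. This is a hyperbolic PDE.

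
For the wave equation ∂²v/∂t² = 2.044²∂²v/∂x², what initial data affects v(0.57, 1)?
Domain of dependence: [-1.474, 2.614]. Signals travel at speed 2.044, so data within |x - 0.57| ≤ 2.044·1 = 2.044 can reach the point.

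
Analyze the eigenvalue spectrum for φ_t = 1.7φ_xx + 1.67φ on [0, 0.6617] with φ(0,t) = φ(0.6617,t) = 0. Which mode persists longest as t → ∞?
Eigenvalues: λₙ = 1.7n²π²/0.6617² - 1.67.
First three modes:
  n=1: λ₁ = 1.7π²/0.6617² - 1.67 ≈ 36.65
  n=2: λ₂ = 6.8π²/0.6617² - 1.67 ≈ 151.61
  n=3: λ₃ = 15.3π²/0.6617² - 1.67 ≈ 343.211
Since 1.7π²/0.6617² ≈ 38.32 > 1.67, all λₙ > 0.
The n=1 mode decays slowest → dominates as t → ∞.
Asymptotic: φ ~ c₁ sin(πx/0.6617) e^{-λ₁t} with decay rate λ₁ ≈ 36.65.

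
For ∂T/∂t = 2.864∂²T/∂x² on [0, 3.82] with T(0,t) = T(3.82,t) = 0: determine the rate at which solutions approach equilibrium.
Eigenvalues: λₙ = 2.864n²π²/3.82².
First three modes:
  n=1: λ₁ = 2.864π²/3.82² ≈ 1.937
  n=2: λ₂ = 11.456π²/3.82² ≈ 7.748 (4× faster decay)
  n=3: λ₃ = 25.776π²/3.82² ≈ 17.434 (9× faster decay)
As t → ∞, higher modes decay exponentially faster. The n=1 mode dominates: T ~ c₁ sin(πx/3.82) e^{-λ₁t}.
Decay rate: λ₁ = 2.864π²/3.82² ≈ 1.937.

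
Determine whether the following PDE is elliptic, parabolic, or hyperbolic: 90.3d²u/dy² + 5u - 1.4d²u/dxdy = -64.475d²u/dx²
Rewriting in standard form: 64.475d²u/dx² - 1.4d²u/dxdy + 90.3d²u/dy² + 5u = 0. Coefficients: A = 64.475, B = -1.4, C = 90.3. B² - 4AC = -23286.41, which is negative, so the equation is elliptic.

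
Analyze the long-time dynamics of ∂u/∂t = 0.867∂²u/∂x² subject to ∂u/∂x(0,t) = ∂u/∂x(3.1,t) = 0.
Long-time behavior: u → constant (steady state). Heat is conserved (no flux at boundaries); solution approaches the spatial average.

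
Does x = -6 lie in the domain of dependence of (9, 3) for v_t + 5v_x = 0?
Yes. The characteristic through (9, 3) passes through x = -6.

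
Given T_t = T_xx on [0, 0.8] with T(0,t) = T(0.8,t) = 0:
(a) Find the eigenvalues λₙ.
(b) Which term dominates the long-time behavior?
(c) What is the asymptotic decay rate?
Eigenvalues: λₙ = n²π²/0.8².
First three modes:
  n=1: λ₁ = π²/0.8² ≈ 15.421
  n=2: λ₂ = 4π²/0.8² ≈ 61.685 (4× faster decay)
  n=3: λ₃ = 9π²/0.8² ≈ 138.791 (9× faster decay)
As t → ∞, higher modes decay exponentially faster. The n=1 mode dominates: T ~ c₁ sin(πx/0.8) e^{-λ₁t}.
Decay rate: λ₁ = π²/0.8² ≈ 15.421.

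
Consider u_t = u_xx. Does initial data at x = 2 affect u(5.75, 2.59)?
Yes, for any finite x. The heat equation has infinite propagation speed, so all initial data affects all points at any t > 0.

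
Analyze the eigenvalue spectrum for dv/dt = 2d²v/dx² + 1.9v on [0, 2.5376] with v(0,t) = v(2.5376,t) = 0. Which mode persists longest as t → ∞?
Eigenvalues: λₙ = 2n²π²/2.5376² - 1.9.
First three modes:
  n=1: λ₁ = 2π²/2.5376² - 1.9 ≈ 1.165
  n=2: λ₂ = 8π²/2.5376² - 1.9 ≈ 10.361
  n=3: λ₃ = 18π²/2.5376² - 1.9 ≈ 25.688
Since 2π²/2.5376² ≈ 3.065 > 1.9, all λₙ > 0.
The n=1 mode decays slowest → dominates as t → ∞.
Asymptotic: v ~ c₁ sin(πx/2.5376) e^{-λ₁t} with decay rate λ₁ ≈ 1.165.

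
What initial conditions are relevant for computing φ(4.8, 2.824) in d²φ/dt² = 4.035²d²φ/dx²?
Domain of dependence: [-6.59484, 16.19484]. Signals travel at speed 4.035, so data within |x - 4.8| ≤ 4.035·2.824 = 11.39484 can reach the point.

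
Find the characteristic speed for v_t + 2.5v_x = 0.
Speed = 2.5. Information travels along x - 2.5t = const (rightward).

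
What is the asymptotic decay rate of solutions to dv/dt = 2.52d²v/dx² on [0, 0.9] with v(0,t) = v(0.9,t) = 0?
Eigenvalues: λₙ = 2.52n²π²/0.9².
First three modes:
  n=1: λ₁ = 2.52π²/0.9² ≈ 30.705
  n=2: λ₂ = 10.08π²/0.9² ≈ 122.822 (4× faster decay)
  n=3: λ₃ = 22.68π²/0.9² ≈ 276.349 (9× faster decay)
As t → ∞, higher modes decay exponentially faster. The n=1 mode dominates: v ~ c₁ sin(πx/0.9) e^{-λ₁t}.
Decay rate: λ₁ = 2.52π²/0.9² ≈ 30.705.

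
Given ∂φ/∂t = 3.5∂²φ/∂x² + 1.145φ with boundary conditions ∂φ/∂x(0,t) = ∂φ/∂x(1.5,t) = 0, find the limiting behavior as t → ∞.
φ grows unboundedly. With Neumann BCs the constant mode has diffusion eigenvalue 0, so any r > 0 makes it grow like e^(1.145t); solution grows exponentially.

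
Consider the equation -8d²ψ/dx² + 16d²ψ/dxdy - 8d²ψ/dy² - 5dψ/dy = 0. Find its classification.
Parabolic. (A = -8, B = 16, C = -8 gives B² - 4AC = 0.)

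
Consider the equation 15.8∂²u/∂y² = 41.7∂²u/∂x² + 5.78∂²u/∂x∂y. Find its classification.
Rewriting in standard form: -41.7∂²u/∂x² - 5.78∂²u/∂x∂y + 15.8∂²u/∂y² = 0. Hyperbolic. (A = -41.7, B = -5.78, C = 15.8 gives B² - 4AC = 2668.8484.)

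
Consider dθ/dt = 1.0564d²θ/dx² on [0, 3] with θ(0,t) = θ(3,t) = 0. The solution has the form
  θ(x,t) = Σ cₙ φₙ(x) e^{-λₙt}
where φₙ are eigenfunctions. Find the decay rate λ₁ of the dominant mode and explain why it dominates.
Eigenvalues: λₙ = 1.0564n²π²/3².
First three modes:
  n=1: λ₁ = 1.0564π²/3² ≈ 1.158
  n=2: λ₂ = 4.2256π²/3² ≈ 4.634 (4× faster decay)
  n=3: λ₃ = 9.5076π²/3² ≈ 10.426 (9× faster decay)
As t → ∞, higher modes decay exponentially faster. The n=1 mode dominates: θ ~ c₁ sin(πx/3) e^{-λ₁t}.
Decay rate: λ₁ = 1.0564π²/3² ≈ 1.158.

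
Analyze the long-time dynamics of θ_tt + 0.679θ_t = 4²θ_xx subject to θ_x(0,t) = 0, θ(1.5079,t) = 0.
Long-time behavior: θ → 0. Damping (γ=0.679) dissipates energy; oscillations decay exponentially.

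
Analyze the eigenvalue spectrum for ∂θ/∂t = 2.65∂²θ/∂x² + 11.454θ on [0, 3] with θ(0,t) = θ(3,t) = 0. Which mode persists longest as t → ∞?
Eigenvalues: λₙ = 2.65n²π²/3² - 11.454.
First three modes:
  n=1: λ₁ = 2.65π²/3² - 11.454 ≈ -8.548
  n=2: λ₂ = 10.6π²/3² - 11.454 ≈ 0.17
  n=3: λ₃ = 23.85π²/3² - 11.454 ≈ 14.7
Since 2.65π²/3² ≈ 2.906 < 11.454, λ₁ < 0.
The n=1 mode grows fastest (−λₙ is largest for n=1) → dominates.
Asymptotic: θ ~ c₁ sin(πx/3) e^{8.548t} (exponential growth at rate −λ₁ ≈ 8.548).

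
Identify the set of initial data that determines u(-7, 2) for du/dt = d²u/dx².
The entire real line. The heat equation has infinite propagation speed: any initial disturbance instantly affects all points (though exponentially small far away).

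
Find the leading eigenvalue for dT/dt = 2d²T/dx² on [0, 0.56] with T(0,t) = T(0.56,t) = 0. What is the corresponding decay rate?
Eigenvalues: λₙ = 2n²π²/0.56².
First three modes:
  n=1: λ₁ = 2π²/0.56² ≈ 62.944
  n=2: λ₂ = 8π²/0.56² ≈ 251.776 (4× faster decay)
  n=3: λ₃ = 18π²/0.56² ≈ 566.495 (9× faster decay)
As t → ∞, higher modes decay exponentially faster. The n=1 mode dominates: T ~ c₁ sin(πx/0.56) e^{-λ₁t}.
Decay rate: λ₁ = 2π²/0.56² ≈ 62.944.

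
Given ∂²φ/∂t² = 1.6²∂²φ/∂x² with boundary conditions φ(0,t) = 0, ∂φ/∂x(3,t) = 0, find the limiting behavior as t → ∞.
φ oscillates (no decay). Energy is conserved; the solution oscillates indefinitely as standing waves.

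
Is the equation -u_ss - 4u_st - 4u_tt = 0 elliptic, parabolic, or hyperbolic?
Computing B² - 4AC with A = -1, B = -4, C = -4: discriminant = 0 (zero). Answer: parabolic.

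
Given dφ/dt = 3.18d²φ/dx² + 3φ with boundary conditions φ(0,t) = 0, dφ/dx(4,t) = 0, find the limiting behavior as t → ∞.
φ grows unboundedly. Reaction dominates diffusion (r=3 > κπ²/(4L²)≈0.49); solution grows exponentially.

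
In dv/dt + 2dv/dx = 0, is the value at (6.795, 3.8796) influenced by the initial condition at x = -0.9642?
Yes. The characteristic through (6.795, 3.8796) passes through x = -0.9642.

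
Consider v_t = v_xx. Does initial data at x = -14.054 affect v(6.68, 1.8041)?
Yes, for any finite x. The heat equation has infinite propagation speed, so all initial data affects all points at any t > 0.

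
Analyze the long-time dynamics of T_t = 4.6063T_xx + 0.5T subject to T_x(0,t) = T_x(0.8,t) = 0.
Long-time behavior: T grows unboundedly. With Neumann BCs the constant mode has diffusion eigenvalue 0, so any r > 0 makes it grow like e^(0.5t); solution grows exponentially.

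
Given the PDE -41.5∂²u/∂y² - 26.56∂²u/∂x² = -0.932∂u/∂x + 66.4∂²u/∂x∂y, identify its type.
Rewriting in standard form: -26.56∂²u/∂x² - 66.4∂²u/∂x∂y - 41.5∂²u/∂y² + 0.932∂u/∂x = 0. The second-order coefficients are A = -26.56, B = -66.4, C = -41.5. Since B² - 4AC = 0 = 0, this is a parabolic PDE.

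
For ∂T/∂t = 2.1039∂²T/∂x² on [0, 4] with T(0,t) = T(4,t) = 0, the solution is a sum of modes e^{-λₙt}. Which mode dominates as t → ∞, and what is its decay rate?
Eigenvalues: λₙ = 2.1039n²π²/4².
First three modes:
  n=1: λ₁ = 2.1039π²/4² ≈ 1.298
  n=2: λ₂ = 8.4156π²/4² ≈ 5.191 (4× faster decay)
  n=3: λ₃ = 18.9351π²/4² ≈ 11.68 (9× faster decay)
As t → ∞, higher modes decay exponentially faster. The n=1 mode dominates: T ~ c₁ sin(πx/4) e^{-λ₁t}.
Decay rate: λ₁ = 2.1039π²/4² ≈ 1.298.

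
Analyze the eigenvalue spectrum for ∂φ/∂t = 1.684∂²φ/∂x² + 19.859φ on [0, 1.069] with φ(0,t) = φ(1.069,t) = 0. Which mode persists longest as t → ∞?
Eigenvalues: λₙ = 1.684n²π²/1.069² - 19.859.
First three modes:
  n=1: λ₁ = 1.684π²/1.069² - 19.859 ≈ -5.315
  n=2: λ₂ = 6.736π²/1.069² - 19.859 ≈ 38.317
  n=3: λ₃ = 15.156π²/1.069² - 19.859 ≈ 111.038
Since 1.684π²/1.069² ≈ 14.544 < 19.859, λ₁ < 0.
The n=1 mode grows fastest (−λₙ is largest for n=1) → dominates.
Asymptotic: φ ~ c₁ sin(πx/1.069) e^{5.315t} (exponential growth at rate −λ₁ ≈ 5.315).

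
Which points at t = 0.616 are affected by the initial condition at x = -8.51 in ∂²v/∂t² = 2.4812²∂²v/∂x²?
Domain of influence: [-10.0384192, -6.9815808]. Data at x = -8.51 spreads outward at speed 2.4812.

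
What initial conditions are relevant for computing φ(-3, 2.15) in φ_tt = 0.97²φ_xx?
Domain of dependence: [-5.0855, -0.9145]. Signals travel at speed 0.97, so data within |x - -3| ≤ 0.97·2.15 = 2.0855 can reach the point.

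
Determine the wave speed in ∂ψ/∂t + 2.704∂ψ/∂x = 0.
Speed = 2.704. Information travels along x - 2.704t = const (rightward).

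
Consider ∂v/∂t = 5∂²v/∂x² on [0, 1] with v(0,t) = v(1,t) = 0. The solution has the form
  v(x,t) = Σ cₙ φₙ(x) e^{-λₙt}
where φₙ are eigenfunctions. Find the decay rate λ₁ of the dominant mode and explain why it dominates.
Eigenvalues: λₙ = 5n²π².
First three modes:
  n=1: λ₁ = 5π² ≈ 49.348
  n=2: λ₂ = 20π² ≈ 197.392 (4× faster decay)
  n=3: λ₃ = 45π² ≈ 444.132 (9× faster decay)
As t → ∞, higher modes decay exponentially faster. The n=1 mode dominates: v ~ c₁ sin(πx) e^{-λ₁t}.
Decay rate: λ₁ = 5π² ≈ 49.348.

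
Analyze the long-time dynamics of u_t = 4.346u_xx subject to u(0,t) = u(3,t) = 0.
Long-time behavior: u → 0. Heat diffuses out through both boundaries.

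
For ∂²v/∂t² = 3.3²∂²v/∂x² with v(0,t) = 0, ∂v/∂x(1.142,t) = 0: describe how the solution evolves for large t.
v oscillates (no decay). Energy is conserved; the solution oscillates indefinitely as standing waves.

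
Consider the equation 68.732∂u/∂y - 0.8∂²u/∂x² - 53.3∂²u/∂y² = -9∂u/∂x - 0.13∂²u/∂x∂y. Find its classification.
Rewriting in standard form: -0.8∂²u/∂x² + 0.13∂²u/∂x∂y - 53.3∂²u/∂y² + 9∂u/∂x + 68.732∂u/∂y = 0. Elliptic. (A = -0.8, B = 0.13, C = -53.3 gives B² - 4AC = -170.5431.)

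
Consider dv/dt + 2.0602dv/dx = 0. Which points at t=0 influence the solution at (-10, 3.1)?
A single point: x = -16.38662. The characteristic through (-10, 3.1) is x - 2.0602t = const, so x = -10 - 2.0602·3.1 = -16.38662.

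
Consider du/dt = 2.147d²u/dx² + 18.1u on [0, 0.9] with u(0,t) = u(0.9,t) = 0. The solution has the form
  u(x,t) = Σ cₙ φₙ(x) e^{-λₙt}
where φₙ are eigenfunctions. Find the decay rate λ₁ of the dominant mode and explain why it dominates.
Eigenvalues: λₙ = 2.147n²π²/0.9² - 18.1.
First three modes:
  n=1: λ₁ = 2.147π²/0.9² - 18.1 ≈ 8.061
  n=2: λ₂ = 8.588π²/0.9² - 18.1 ≈ 86.542
  n=3: λ₃ = 19.323π²/0.9² - 18.1 ≈ 217.345
Since 2.147π²/0.9² ≈ 26.161 > 18.1, all λₙ > 0.
The n=1 mode decays slowest → dominates as t → ∞.
Asymptotic: u ~ c₁ sin(πx/0.9) e^{-λ₁t} with decay rate λ₁ ≈ 8.061.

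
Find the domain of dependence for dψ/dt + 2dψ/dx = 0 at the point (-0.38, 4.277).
A single point: x = -8.934. The characteristic through (-0.38, 4.277) is x - 2t = const, so x = -0.38 - 2·4.277 = -8.934.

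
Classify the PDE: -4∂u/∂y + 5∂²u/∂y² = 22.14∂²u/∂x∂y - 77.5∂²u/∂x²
Rewriting in standard form: 77.5∂²u/∂x² - 22.14∂²u/∂x∂y + 5∂²u/∂y² - 4∂u/∂y = 0. A = 77.5, B = -22.14, C = 5. Discriminant B² - 4AC = -1059.8204. Since -1059.8204 < 0, elliptic.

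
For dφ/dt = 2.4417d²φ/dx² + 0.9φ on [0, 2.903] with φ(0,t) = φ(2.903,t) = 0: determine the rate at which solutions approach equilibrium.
Eigenvalues: λₙ = 2.4417n²π²/2.903² - 0.9.
First three modes:
  n=1: λ₁ = 2.4417π²/2.903² - 0.9 ≈ 1.96
  n=2: λ₂ = 9.7668π²/2.903² - 0.9 ≈ 10.538
  n=3: λ₃ = 21.9753π²/2.903² - 0.9 ≈ 24.836
Since 2.4417π²/2.903² ≈ 2.86 > 0.9, all λₙ > 0.
The n=1 mode decays slowest → dominates as t → ∞.
Asymptotic: φ ~ c₁ sin(πx/2.903) e^{-λ₁t} with decay rate λ₁ ≈ 1.96.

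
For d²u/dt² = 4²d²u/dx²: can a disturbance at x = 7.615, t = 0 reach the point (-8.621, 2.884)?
No. The domain of dependence is [-20.157, 2.915], and 7.615 is outside this interval.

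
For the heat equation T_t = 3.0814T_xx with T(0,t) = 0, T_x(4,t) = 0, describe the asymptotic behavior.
T → 0. Heat escapes through the Dirichlet boundary.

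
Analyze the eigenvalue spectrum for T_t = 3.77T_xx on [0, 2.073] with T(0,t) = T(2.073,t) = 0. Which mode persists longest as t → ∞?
Eigenvalues: λₙ = 3.77n²π²/2.073².
First three modes:
  n=1: λ₁ = 3.77π²/2.073² ≈ 8.658
  n=2: λ₂ = 15.08π²/2.073² ≈ 34.634 (4× faster decay)
  n=3: λ₃ = 33.93π²/2.073² ≈ 77.926 (9× faster decay)
As t → ∞, higher modes decay exponentially faster. The n=1 mode dominates: T ~ c₁ sin(πx/2.073) e^{-λ₁t}.
Decay rate: λ₁ = 3.77π²/2.073² ≈ 8.658.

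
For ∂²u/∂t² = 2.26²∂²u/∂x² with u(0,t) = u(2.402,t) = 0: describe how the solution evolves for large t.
u oscillates (no decay). Energy is conserved; the solution oscillates indefinitely as standing waves.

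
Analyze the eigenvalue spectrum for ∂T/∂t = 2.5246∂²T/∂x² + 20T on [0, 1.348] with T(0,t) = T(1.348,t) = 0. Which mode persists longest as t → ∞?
Eigenvalues: λₙ = 2.5246n²π²/1.348² - 20.
First three modes:
  n=1: λ₁ = 2.5246π²/1.348² - 20 ≈ -6.288
  n=2: λ₂ = 10.0984π²/1.348² - 20 ≈ 34.849
  n=3: λ₃ = 22.7214π²/1.348² - 20 ≈ 103.411
Since 2.5246π²/1.348² ≈ 13.712 < 20, λ₁ < 0.
The n=1 mode grows fastest (−λₙ is largest for n=1) → dominates.
Asymptotic: T ~ c₁ sin(πx/1.348) e^{6.288t} (exponential growth at rate −λ₁ ≈ 6.288).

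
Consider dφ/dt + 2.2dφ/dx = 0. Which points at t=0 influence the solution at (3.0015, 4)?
A single point: x = -5.7985. The characteristic through (3.0015, 4) is x - 2.2t = const, so x = 3.0015 - 2.2·4 = -5.7985.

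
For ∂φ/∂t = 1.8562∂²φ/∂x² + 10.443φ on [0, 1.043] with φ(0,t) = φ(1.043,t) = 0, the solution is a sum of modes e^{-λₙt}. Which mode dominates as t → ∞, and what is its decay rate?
Eigenvalues: λₙ = 1.8562n²π²/1.043² - 10.443.
First three modes:
  n=1: λ₁ = 1.8562π²/1.043² - 10.443 ≈ 6.398
  n=2: λ₂ = 7.4248π²/1.043² - 10.443 ≈ 56.919
  n=3: λ₃ = 16.7058π²/1.043² - 10.443 ≈ 141.122
Since 1.8562π²/1.043² ≈ 16.841 > 10.443, all λₙ > 0.
The n=1 mode decays slowest → dominates as t → ∞.
Asymptotic: φ ~ c₁ sin(πx/1.043) e^{-λ₁t} with decay rate λ₁ ≈ 6.398.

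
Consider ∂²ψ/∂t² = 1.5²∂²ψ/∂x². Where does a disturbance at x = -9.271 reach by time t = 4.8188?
Domain of influence: [-16.4992, -2.0428]. Data at x = -9.271 spreads outward at speed 1.5.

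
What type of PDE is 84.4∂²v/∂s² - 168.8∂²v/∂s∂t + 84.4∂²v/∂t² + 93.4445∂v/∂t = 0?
With A = 84.4, B = -168.8, C = 84.4, the discriminant is 0. This is a parabolic PDE.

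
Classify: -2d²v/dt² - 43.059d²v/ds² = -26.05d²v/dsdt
Rewriting in standard form: -43.059d²v/ds² + 26.05d²v/dsdt - 2d²v/dt² = 0. Hyperbolic (discriminant = 334.1305).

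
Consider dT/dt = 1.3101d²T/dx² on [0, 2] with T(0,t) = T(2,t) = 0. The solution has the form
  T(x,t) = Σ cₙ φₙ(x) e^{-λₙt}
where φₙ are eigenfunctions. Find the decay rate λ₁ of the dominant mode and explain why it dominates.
Eigenvalues: λₙ = 1.3101n²π²/2².
First three modes:
  n=1: λ₁ = 1.3101π²/2² ≈ 3.233
  n=2: λ₂ = 5.2404π²/2² ≈ 12.93 (4× faster decay)
  n=3: λ₃ = 11.7909π²/2² ≈ 29.093 (9× faster decay)
As t → ∞, higher modes decay exponentially faster. The n=1 mode dominates: T ~ c₁ sin(πx/2) e^{-λ₁t}.
Decay rate: λ₁ = 1.3101π²/2² ≈ 3.233.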